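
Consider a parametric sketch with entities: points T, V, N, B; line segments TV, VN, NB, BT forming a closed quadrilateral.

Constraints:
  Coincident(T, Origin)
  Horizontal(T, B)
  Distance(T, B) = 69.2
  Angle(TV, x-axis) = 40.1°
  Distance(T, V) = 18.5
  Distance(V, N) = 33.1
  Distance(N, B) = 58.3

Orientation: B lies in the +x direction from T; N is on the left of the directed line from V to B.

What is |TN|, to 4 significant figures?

50.55

T is at the origin; T and B share the same y with |TB| = 69.2 and B in +x, so B = (69.2, 0). TV runs at 40.1° with |TV| = 18.5, so V = (14.15, 11.92). N is determined by |VN| = 33.1 and |NB| = 58.3 together: it lies at the intersection of circle(V, 33.1) and circle(B, 58.3). With |VB| = 56.32, the foot of the radical line on VB is 7.715 from V and the perpendicular offset is √(33.1² − 7.715²) = 32.19. Taking the left-of-VB solution: N = (28.50, 41.74).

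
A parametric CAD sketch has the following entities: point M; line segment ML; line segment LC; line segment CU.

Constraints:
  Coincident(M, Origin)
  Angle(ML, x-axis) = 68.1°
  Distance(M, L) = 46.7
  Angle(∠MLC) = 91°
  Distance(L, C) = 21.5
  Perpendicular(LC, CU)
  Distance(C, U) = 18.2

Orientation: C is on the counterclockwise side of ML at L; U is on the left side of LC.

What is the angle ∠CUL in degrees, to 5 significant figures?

49.752°

M is at the origin; ML runs at 68.1° with length 46.7, so L = 46.7·(cos 68.1°, sin 68.1°) = (17.419, 43.330). ∠MLC = 91.0°, so LC runs at 68.1° + (180° − 91.0°) = 157.10° from the x-axis; with |LC| = 21.5, C = L + 21.5·(cos 157.10°, sin 157.10°) = (-2.3870, 51.696). LC is perpendicular to CU; with |CU| = 18.2 on the left of LC, U = C + 18.2·(-0.38912, -0.92119) = (-9.4690, 34.931). Then cos ∠CUL = UC·UL / (|UC||UL|), giving 49.752°.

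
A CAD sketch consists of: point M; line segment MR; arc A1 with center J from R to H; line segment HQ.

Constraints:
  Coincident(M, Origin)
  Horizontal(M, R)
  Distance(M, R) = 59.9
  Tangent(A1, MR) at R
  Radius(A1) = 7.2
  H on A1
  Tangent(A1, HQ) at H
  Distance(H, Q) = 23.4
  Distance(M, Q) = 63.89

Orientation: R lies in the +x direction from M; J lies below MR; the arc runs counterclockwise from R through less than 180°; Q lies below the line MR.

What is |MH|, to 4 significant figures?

53.38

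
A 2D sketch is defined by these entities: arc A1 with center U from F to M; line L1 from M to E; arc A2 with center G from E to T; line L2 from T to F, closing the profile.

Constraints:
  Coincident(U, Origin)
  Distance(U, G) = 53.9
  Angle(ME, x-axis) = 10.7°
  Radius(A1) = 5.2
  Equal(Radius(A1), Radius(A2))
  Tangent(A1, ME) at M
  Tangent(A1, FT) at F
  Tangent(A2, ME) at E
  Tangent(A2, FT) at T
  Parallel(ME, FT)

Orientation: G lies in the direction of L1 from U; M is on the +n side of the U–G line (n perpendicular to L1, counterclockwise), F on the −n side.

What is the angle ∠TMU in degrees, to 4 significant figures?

79.08°

The slot axis is L1's direction at 10.7°, so u = (cos 10.7°, sin 10.7°) = (0.9826, 0.1857) and n = (−sin 10.7°, cos 10.7°) = (-0.1857, 0.9826). U is at the origin and G lies 53.9 along u from U, so G = 53.9·u = (52.96, 10.01). Tangency of A1 to both parallel lines with radius 5.2 puts M and F at U ± 5.2·n: M = (-0.9655, 5.110), F = (0.9655, -5.110). Equal radii place E and T the same way about G: E = G + 5.2·n = (52.00, 15.12), T = G − 5.2·n = (53.93, 4.898). Then cos ∠TMU = MT·MU / (|MT||MU|), giving 79.08°.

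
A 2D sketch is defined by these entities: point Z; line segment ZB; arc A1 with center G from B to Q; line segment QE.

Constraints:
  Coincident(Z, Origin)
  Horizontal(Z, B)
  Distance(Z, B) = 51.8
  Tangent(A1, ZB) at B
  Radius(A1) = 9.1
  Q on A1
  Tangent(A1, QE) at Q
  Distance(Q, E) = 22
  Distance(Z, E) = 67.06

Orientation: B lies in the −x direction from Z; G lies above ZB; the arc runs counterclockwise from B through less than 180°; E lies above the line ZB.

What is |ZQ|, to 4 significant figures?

47.28

Z is at the origin; ZB is horizontal with |ZB| = 51.8 and B on the −x side, so B = (-51.80, 0.000). A1 meets ZB tangentially, so GB is at right angles to ZB, so G = B + (0, 9.1) = (-51.80, 9.100). Since GQ ⟂ QE (tangency), |GE| = √(9.1² + 22.0²) = 23.81 regardless of where Q sits on A1. So E lies on both circle(Z, 67.06) and circle(G, 23.81); the above-ZB intersection is E = (-59.05, 31.78). Q is the foot of the tangent from E: Q = (-44.85, 14.97).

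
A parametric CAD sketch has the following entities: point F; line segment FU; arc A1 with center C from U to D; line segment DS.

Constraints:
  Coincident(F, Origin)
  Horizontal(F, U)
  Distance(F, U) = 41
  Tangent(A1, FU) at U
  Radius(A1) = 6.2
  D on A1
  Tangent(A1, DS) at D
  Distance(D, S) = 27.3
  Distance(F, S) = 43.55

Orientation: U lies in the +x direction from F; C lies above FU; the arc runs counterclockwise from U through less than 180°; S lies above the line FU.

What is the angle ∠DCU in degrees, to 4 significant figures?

126.5°

F is at the origin; FU is horizontal with |FU| = 41.0 and U on the +x side, so U = (41.00, 0.000). Tangency of A1 to FU means the radius CU is perpendicular to FU, so C = U + (0, 6.2) = (41.00, 6.200). Since CD ⟂ DS (tangency), |CS| = √(6.2² + 27.3²) = 28.00 regardless of where D sits on A1. So S lies on both circle(F, 43.55) and circle(C, 28.00); the above-FU intersection is S = (29.73, 31.83). D is the foot of the tangent from S: D = (45.98, 9.891).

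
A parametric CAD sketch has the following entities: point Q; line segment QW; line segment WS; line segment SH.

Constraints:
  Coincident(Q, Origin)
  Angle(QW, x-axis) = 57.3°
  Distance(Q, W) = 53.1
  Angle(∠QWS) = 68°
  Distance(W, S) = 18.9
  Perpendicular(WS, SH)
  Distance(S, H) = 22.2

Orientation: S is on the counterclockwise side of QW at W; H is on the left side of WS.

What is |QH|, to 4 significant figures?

27.05

Q is at the origin; QW runs at 57.3° with length 53.1, so W = 53.1·(cos 57.3°, sin 57.3°) = (28.69, 44.68). ∠QWS = 68.0°, so WS runs at 57.3° + (180° − 68.0°) = 169.3° from the x-axis; with |WS| = 18.9, S = W + 18.9·(cos 169.3°, sin 169.3°) = (10.12, 48.19). WS is perpendicular to SH; with |SH| = 22.2 on the left of WS, H = S + 22.2·(-0.1857, -0.9826) = (5.994, 26.38). Then |QH| = |H − Q| = 27.05.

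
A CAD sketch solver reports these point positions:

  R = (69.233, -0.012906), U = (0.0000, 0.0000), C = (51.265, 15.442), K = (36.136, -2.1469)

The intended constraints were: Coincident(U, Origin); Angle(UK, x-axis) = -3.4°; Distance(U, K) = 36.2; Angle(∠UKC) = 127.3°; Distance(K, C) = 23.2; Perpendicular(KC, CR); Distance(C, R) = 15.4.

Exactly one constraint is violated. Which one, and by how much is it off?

Distance(C, R) = 15.4 — off by 8.30.

U = (0.00, 0.00) ✓; UK at -3.400° ✓; |UK| = 36.20 ✓; ∠UKC = 127.3° ✓; |KC| = 23.20 ✓; ∠(KC, CR) = 90.00° ✓; |CR| = 23.70 ✗.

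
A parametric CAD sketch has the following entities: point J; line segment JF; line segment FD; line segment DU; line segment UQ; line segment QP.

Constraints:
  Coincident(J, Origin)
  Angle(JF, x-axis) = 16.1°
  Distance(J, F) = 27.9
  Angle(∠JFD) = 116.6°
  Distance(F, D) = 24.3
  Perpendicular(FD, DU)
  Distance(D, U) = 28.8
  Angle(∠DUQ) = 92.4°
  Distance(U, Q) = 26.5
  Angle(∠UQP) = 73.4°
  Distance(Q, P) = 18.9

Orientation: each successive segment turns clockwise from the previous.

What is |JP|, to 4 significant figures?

20.05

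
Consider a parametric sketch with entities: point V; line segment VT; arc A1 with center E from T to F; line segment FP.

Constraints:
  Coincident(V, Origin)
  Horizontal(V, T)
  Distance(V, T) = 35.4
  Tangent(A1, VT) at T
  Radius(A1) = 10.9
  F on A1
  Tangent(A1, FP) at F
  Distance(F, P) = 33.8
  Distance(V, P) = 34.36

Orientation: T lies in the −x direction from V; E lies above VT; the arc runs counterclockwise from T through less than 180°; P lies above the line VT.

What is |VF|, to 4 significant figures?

26.71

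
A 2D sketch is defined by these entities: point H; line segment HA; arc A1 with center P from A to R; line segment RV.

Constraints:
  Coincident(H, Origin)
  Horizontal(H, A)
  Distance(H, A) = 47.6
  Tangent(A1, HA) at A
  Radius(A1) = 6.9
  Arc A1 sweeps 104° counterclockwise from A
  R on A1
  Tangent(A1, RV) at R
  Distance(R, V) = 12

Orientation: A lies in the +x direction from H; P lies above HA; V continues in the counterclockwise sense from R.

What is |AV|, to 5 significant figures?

20.565

H is at the origin; HA is horizontal with |HA| = 47.6 and A on the +x side, so A = (47.600, 0.0000). The tangent condition forces PA to be normal to HA, so P = A + (0, 6.9) = (47.600, 6.9000). On A1, A sits at bearing -90° from P; a 104° counterclockwise sweep puts R at bearing 14°, so R = P + 6.9·(cos 14°, sin 14°) = (54.295, 8.5693). A1 meets RV tangentially, so PR is at right angles to RV, so RV runs along (−sin 14°, cos 14°); with |RV| = 12.0, V = (51.392, 20.213). Then |AV| = |V − A| = 20.565.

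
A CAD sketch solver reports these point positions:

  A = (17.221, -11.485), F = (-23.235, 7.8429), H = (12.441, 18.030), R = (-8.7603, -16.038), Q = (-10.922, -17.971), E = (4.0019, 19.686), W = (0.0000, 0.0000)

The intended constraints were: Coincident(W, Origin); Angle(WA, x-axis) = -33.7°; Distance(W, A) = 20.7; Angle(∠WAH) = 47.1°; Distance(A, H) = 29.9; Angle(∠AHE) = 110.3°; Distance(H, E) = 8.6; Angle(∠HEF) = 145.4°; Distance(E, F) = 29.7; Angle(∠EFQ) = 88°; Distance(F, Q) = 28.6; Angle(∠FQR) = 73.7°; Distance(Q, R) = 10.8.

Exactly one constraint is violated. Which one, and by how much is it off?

Distance(Q, R) = 10.8 — off by 7.90.

W = (0.00, 0.00) ✓; WA at -33.70° ✓; |WA| = 20.70 ✓; ∠WAH = 47.10° ✓; |AH| = 29.90 ✓; ∠AHE = 110.3° ✓; |HE| = 8.600 ✓; ∠HEF = 145.4° ✓; |EF| = 29.70 ✓; ∠EFQ = 88.00° ✓; |FQ| = 28.60 ✓; ∠FQR = 73.70° ✓; |QR| = 2.900 ✗.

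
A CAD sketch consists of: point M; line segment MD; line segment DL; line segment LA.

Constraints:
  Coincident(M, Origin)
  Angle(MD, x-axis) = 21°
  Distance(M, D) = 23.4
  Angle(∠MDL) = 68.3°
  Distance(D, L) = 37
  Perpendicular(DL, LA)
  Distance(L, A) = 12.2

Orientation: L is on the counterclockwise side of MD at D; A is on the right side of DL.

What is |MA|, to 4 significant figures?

44.22

M is at the origin; MD runs at 21.0° with length 23.4, so D = 23.4·(cos 21.0°, sin 21.0°) = (21.85, 8.386). ∠MDL = 68.3°, so DL runs at 21.0° + (180° − 68.3°) = 132.7° from the x-axis; with |DL| = 37.0, L = D + 37.0·(cos 132.7°, sin 132.7°) = (-3.246, 35.58). DL ⟂ LA; with |LA| = 12.2 on the right of DL, A = L + 12.2·(0.7349, 0.6782) = (5.720, 43.85). Then |MA| = |A − M| = 44.22.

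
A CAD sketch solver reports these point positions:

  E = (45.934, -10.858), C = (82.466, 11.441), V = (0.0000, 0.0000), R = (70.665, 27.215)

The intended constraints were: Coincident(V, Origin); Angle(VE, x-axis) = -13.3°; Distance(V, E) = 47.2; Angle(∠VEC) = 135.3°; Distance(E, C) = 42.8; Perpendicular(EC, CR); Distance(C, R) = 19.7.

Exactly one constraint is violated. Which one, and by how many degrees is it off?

Perpendicular(EC, CR) — off by 5.40°.

V = (0.00, 0.00) ✓; VE at -13.30° ✓; |VE| = 47.20 ✓; ∠VEC = 135.3° ✓; |EC| = 42.80 ✓; ∠(EC, CR) = 95.40° ✗; |CR| = 19.70 ✓.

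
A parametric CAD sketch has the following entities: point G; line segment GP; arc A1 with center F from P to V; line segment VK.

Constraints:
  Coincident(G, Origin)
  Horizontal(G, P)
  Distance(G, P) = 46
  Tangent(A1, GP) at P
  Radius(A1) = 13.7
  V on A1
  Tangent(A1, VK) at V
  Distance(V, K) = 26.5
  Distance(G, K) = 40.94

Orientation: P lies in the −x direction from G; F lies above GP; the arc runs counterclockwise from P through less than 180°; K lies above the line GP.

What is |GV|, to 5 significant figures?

34.360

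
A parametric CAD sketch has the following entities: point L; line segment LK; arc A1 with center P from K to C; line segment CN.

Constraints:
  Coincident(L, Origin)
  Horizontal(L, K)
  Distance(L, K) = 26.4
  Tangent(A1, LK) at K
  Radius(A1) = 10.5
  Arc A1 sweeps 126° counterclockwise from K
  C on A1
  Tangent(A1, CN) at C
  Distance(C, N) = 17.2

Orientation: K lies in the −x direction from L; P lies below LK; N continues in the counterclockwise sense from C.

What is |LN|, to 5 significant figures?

39.368

On A1, K sits at bearing 90° from P; a 126° counterclockwise sweep puts C at bearing 216°, so C = P + 10.5·(cos 216°, sin 216°) = (-34.895, -16.672). The tangent condition forces PC to be normal to CN, so CN runs along (−sin 216°, cos 216°); with |CN| = 17.2, N = (-24.785, -30.587). Then |LN| = |N − L| = 39.368.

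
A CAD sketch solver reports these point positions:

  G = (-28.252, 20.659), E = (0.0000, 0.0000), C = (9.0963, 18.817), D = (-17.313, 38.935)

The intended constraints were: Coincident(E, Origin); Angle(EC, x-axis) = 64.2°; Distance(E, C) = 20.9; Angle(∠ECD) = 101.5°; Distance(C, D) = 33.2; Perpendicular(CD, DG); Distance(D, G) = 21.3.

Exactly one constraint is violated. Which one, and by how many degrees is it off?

Perpendicular(CD, DG) — off by 6.40°.

E = (0.00, 0.00) ✓; EC at 64.20° ✓; |EC| = 20.90 ✓; ∠ECD = 101.5° ✓; |CD| = 33.20 ✓; ∠(CD, DG) = 96.40° ✗; |DG| = 21.30 ✓.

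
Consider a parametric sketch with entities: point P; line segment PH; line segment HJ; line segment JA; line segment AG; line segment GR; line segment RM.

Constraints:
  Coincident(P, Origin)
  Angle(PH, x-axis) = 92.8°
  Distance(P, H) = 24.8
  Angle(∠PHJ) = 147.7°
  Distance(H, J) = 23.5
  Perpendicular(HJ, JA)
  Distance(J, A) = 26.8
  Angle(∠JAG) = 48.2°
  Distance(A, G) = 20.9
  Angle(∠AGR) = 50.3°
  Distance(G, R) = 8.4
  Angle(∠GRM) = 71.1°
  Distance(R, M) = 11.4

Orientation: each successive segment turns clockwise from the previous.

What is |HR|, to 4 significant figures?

19.96

P is at the origin; PH runs at 92.8° with length 24.8, so H = (-1.211, 24.77). ∠PHJ = 147.7° gives HJ at 60.50° from the x-axis; with |HJ| = 23.5, J = (10.36, 45.22). The perpendicularity gives JA at right angles to HJ, so JA runs at -29.50°; with |JA| = 26.8, A = (33.69, 32.03). ∠JAG = 48.2° gives AG at -161.3° from the x-axis; with |AG| = 20.9, G = (13.89, 25.33). ∠AGR = 50.3° gives GR at 69.00° from the x-axis; with |GR| = 8.4, R = (16.90, 33.17). Then |HR| = |R − H| = 19.96.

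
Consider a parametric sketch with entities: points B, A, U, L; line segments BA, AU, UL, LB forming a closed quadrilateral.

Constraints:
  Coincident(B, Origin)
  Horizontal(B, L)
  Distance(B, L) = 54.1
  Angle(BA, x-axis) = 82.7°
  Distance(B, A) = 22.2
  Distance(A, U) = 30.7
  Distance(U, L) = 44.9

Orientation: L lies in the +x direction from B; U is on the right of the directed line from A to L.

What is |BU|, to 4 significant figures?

12.63

B is at the origin; B and L share the same y with |BL| = 54.1 and L in +x, so L = (54.1, 0). BA runs at 82.7° with |BA| = 22.2, so A = (2.821, 22.02). U is determined by |AU| = 30.7 and |UL| = 44.9 together: it lies at the intersection of circle(A, 30.7) and circle(L, 44.9). With |AL| = 55.81, the foot of the radical line on AL is 18.29 from A and the perpendicular offset is √(30.7² − 18.29²) = 24.66. Taking the right-of-AL solution: U = (9.892, -7.854).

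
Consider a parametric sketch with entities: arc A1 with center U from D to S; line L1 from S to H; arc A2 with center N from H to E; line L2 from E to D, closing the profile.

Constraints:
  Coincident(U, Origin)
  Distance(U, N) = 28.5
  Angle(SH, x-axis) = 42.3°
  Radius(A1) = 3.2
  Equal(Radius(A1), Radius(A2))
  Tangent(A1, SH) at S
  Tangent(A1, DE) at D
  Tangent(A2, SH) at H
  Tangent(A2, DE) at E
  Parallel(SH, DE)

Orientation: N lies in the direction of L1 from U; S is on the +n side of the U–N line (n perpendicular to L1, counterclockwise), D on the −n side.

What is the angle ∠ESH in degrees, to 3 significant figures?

12.7°

The slot axis is L1's direction at 42.3°, so u = (cos 42.3°, sin 42.3°) = (0.740, 0.673) and n = (−sin 42.3°, cos 42.3°) = (-0.673, 0.740). U is at the origin and N lies 28.5 along u from U, so N = 28.5·u = (21.1, 19.2). Tangency of A1 to both parallel lines with radius 3.2 puts S and D at U ± 3.2·n: S = (-2.15, 2.37), D = (2.15, -2.37). Equal radii place H and E the same way about N: H = N + 3.2·n = (18.9, 21.5), E = N − 3.2·n = (23.2, 16.8). Then cos ∠ESH = SE·SH / (|SE||SH|), giving 12.7°.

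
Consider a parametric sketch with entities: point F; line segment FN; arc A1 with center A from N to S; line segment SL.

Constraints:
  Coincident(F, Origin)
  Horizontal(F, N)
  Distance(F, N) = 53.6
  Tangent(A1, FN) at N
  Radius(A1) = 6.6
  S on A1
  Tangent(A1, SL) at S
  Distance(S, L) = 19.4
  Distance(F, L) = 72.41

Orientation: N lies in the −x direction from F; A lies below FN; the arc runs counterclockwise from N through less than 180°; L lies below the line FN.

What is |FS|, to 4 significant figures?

59.17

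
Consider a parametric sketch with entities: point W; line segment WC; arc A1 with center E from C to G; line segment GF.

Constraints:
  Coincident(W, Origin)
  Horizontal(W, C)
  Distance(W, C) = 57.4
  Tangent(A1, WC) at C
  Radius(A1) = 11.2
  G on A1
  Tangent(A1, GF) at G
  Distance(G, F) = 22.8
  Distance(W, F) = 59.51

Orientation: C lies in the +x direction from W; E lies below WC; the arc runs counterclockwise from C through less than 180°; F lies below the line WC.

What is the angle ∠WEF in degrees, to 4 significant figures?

79.84°

W is at the origin; WC is horizontal with |WC| = 57.4 and C on the +x side, so C = (57.40, 0.000). Tangency of A1 to WC means the radius EC is perpendicular to WC, so E = C + (0, -11.2) = (57.40, -11.20). Since EG ⟂ GF (tangency), |EF| = √(11.2² + 22.8²) = 25.40 regardless of where G sits on A1. So F lies on both circle(W, 59.51) and circle(E, 25.40); the below-WC intersection is F = (48.21, -34.88). G is the foot of the tangent from F: G = (46.24, -12.17).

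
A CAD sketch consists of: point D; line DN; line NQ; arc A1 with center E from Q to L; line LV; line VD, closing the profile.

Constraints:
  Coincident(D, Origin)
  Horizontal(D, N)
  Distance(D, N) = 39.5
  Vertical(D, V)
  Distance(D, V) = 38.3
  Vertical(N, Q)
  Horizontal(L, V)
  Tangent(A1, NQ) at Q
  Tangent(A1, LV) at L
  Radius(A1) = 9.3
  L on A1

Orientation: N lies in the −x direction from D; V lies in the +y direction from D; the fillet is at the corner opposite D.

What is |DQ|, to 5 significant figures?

49.003

D is at the origin; D and N share the same y with |DN| = 39.5 and N on the −x side, so N = (-39.500, 0.0000). DV is vertical with |DV| = 38.3 and V on the +y side, so V = (0.0000, 38.300). The virtual corner opposite D is at (-39.500, 38.300). Since A1 is tangent to NQ there, EQ ⟂ NQ and since A1 is tangent to LV there, EL ⟂ LV, with radius 9.3, so the center E sits 9.3 in from both sides at E = (-30.200, 29.000). That places the tangent points at Q = (-39.500, 29.000) on NQ and L = (-30.200, 38.300) on LV. Then |DQ| = |Q − D| = 49.003.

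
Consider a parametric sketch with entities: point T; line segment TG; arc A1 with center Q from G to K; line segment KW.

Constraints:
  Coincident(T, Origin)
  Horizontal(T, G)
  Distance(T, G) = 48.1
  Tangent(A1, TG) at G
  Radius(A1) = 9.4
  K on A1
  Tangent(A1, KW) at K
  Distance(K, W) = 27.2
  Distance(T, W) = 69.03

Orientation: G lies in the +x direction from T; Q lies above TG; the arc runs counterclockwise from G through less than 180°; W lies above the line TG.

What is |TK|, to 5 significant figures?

58.178

T is at the origin; TG is horizontal with |TG| = 48.1 and G on the +x side, so G = (48.100, 0.0000). A1 meets TG tangentially, so QG is at right angles to TG, so Q = G + (0, 9.4) = (48.100, 9.4000). Since QK ⟂ KW (tangency), |QW| = √(9.4² + 27.2²) = 28.778 regardless of where K sits on A1. So W lies on both circle(T, 69.03) and circle(Q, 28.778); the above-TG intersection is W = (58.838, 36.100). K is the foot of the tangent from W: K = (57.488, 8.9335).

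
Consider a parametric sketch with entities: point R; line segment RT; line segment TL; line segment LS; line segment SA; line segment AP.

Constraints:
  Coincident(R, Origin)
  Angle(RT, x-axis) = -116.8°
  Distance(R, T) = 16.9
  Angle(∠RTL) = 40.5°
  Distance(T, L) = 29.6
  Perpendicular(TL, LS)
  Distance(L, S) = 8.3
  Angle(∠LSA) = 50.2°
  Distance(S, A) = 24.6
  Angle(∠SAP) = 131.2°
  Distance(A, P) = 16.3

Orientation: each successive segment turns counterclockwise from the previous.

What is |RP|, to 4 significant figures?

34.81

∠LSA = 50.2° gives SA at -117.5° from the x-axis; with |SA| = 24.6, A = (5.125, -17.83). ∠SAP = 131.2° gives AP at -68.70° from the x-axis; with |AP| = 16.3, P = (11.05, -33.01). Then |RP| = |P − R| = 34.81.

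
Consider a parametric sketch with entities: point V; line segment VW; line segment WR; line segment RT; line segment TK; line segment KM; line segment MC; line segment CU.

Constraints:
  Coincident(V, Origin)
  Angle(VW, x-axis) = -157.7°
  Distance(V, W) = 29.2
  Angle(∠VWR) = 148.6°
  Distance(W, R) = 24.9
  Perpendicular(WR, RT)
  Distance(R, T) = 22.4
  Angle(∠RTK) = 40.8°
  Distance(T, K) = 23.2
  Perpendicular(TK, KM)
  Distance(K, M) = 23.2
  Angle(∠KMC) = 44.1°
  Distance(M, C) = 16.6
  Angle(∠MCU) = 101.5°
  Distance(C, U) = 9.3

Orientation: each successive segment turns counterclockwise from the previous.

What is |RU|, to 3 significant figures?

11.0

V is at the origin; VW runs at -157.7° with length 29.2, so W = (-27.0, -11.1). ∠VWR = 148.6° gives WR at -126° from the x-axis; with |WR| = 24.9, R = (-41.8, -31.1). WR ⟂ RT, so RT runs at -36.3°; with |RT| = 22.4, T = (-23.7, -44.4). ∠RTK = 40.8° gives TK at 103° from the x-axis; with |TK| = 23.2, K = (-28.9, -21.8). The perpendicularity gives KM at right angles to TK, so KM runs at -167°; with |KM| = 23.2, M = (-51.5, -27.0). ∠KMC = 44.1° gives MC at -31.2° from the x-axis; with |MC| = 16.6, C = (-37.3, -35.6). ∠MCU = 101.5° gives CU at 47.3° from the x-axis; with |CU| = 9.3, U = (-31.0, -28.7). Then |RU| = |U − R| = 11.0.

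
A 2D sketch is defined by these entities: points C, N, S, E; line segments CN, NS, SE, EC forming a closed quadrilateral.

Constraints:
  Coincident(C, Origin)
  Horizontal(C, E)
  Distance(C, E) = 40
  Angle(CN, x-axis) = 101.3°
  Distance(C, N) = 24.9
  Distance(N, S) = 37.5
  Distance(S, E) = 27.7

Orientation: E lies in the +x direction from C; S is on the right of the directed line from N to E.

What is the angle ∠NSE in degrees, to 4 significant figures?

102.1°

C is at the origin; C and E share the same y with |CE| = 40.0 and E in +x, so E = (40.0, 0). CN runs at 101.3° with |CN| = 24.9, so N = (-4.879, 24.42). S is determined by |NS| = 37.5 and |SE| = 27.7 together: it lies at the intersection of circle(N, 37.5) and circle(E, 27.7). With |NE| = 51.09, the foot of the radical line on NE is 31.80 from N and the perpendicular offset is √(37.5² − 31.80²) = 19.88. Taking the right-of-NE solution: S = (13.55, -8.240).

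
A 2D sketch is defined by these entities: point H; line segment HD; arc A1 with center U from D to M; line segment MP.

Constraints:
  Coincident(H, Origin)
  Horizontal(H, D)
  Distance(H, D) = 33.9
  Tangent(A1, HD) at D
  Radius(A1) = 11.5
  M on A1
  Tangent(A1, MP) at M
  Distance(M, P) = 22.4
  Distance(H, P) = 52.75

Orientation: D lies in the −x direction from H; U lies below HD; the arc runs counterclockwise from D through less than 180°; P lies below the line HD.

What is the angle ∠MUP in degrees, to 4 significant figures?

62.82°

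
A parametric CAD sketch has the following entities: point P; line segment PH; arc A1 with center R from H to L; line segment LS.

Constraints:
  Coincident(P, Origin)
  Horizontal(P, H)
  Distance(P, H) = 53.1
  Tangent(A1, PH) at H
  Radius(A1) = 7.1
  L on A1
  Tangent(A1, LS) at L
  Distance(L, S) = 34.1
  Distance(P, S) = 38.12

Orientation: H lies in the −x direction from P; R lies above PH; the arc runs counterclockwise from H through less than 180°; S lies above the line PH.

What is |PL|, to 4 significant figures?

47.78

Checks: |RL| = 7.100 ✓; ∠(RL, LS) = 90.00° ✓; |LS| = 34.10 ✓; |PS| = 38.12 ✓.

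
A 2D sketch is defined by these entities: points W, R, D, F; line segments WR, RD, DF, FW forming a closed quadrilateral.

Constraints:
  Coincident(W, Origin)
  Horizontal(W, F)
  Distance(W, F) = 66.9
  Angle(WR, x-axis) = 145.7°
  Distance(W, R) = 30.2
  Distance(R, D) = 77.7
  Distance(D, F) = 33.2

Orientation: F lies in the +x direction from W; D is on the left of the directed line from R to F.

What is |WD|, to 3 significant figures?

59.6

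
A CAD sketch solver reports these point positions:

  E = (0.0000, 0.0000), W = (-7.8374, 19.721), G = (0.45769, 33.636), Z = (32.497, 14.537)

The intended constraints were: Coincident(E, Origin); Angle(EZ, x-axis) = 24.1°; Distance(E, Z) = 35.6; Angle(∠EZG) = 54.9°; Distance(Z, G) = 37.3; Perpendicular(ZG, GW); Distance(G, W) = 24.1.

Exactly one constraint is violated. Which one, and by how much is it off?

Distance(G, W) = 24.1 — off by 7.90.

E = (0.00, 0.00) ✓; EZ at 24.10° ✓; |EZ| = 35.60 ✓; ∠EZG = 54.90° ✓; |ZG| = 37.30 ✓; ∠(ZG, GW) = 90.00° ✓; |GW| = 16.20 ✗.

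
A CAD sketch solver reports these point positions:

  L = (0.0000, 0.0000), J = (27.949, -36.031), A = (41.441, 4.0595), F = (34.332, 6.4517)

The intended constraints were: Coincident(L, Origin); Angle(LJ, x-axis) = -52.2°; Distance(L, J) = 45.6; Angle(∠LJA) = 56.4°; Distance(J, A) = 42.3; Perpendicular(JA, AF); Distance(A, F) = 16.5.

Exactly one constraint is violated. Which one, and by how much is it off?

Distance(A, F) = 16.5 — off by 9.00.

L = (0.00, 0.00) ✓; LJ at -52.20° ✓; |LJ| = 45.60 ✓; ∠LJA = 56.40° ✓; |JA| = 42.30 ✓; ∠(JA, AF) = 90.00° ✓; |AF| = 7.501 ✗.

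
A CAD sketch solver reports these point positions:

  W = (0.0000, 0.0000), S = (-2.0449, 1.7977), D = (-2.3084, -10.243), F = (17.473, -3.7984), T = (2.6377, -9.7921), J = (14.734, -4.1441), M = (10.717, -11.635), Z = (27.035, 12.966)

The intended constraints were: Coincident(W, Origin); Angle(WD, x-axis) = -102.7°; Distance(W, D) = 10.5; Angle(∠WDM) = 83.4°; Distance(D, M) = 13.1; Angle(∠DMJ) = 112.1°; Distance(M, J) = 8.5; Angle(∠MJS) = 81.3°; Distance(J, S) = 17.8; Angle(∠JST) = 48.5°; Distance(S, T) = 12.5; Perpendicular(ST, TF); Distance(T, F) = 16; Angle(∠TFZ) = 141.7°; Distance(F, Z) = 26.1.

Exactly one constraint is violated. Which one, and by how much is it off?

Distance(F, Z) = 26.1 — off by 6.80.

W = (0.00, 0.00) ✓; WD at -102.7° ✓; |WD| = 10.50 ✓; ∠WDM = 83.40° ✓; |DM| = 13.10 ✓; ∠DMJ = 112.1° ✓; |MJ| = 8.500 ✓; ∠MJS = 81.30° ✓; |JS| = 17.80 ✓; ∠JST = 48.50° ✓; |ST| = 12.50 ✓; ∠(ST, TF) = 90.00° ✓; |TF| = 16.00 ✓; ∠TFZ = 141.7° ✓; |FZ| = 19.30 ✗.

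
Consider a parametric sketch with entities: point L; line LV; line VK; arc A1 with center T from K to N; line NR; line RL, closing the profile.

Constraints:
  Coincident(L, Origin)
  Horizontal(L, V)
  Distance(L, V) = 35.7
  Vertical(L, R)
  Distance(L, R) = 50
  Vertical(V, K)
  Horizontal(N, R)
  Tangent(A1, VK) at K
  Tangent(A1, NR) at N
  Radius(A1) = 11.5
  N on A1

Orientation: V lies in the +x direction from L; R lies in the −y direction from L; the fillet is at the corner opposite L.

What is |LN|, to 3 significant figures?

55.5

L is at the origin; LV is horizontal with |LV| = 35.7 and V on the +x side, so V = (35.7, 0.00). L and R share the same x with |LR| = 50.0 and R on the −y side, so R = (0.00, -50.0). The virtual corner opposite L is at (35.7, -50.0). A1 meets VK tangentially, so TK is at right angles to VK and A1 meets NR tangentially, so TN is at right angles to NR, with radius 11.5, so the center T sits 11.5 in from both sides at T = (24.2, -38.5). That places the tangent points at K = (35.7, -38.5) on VK and N = (24.2, -50.0) on NR. Then |LN| = |N − L| = 55.5.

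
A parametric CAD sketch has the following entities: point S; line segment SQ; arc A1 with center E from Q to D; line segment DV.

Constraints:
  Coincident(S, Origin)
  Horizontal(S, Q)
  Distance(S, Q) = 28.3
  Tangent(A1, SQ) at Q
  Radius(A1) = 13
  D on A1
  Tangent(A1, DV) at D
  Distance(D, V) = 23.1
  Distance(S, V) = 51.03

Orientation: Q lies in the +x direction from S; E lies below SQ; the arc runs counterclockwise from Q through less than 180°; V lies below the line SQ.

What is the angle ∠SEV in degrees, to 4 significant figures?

124.3°

S is at the origin; SQ is horizontal with |SQ| = 28.3 and Q on the +x side, so Q = (28.30, 0.000). A1 meets SQ tangentially, so EQ is at right angles to SQ, so E = Q + (0, -13) = (28.30, -13.00). Since ED ⟂ DV (tangency), |EV| = √(13.0² + 23.1²) = 26.51 regardless of where D sits on A1. So V lies on both circle(S, 51.03) and circle(E, 26.51); the below-SQ intersection is V = (32.76, -39.13). D is the foot of the tangent from V: D = (18.20, -21.19).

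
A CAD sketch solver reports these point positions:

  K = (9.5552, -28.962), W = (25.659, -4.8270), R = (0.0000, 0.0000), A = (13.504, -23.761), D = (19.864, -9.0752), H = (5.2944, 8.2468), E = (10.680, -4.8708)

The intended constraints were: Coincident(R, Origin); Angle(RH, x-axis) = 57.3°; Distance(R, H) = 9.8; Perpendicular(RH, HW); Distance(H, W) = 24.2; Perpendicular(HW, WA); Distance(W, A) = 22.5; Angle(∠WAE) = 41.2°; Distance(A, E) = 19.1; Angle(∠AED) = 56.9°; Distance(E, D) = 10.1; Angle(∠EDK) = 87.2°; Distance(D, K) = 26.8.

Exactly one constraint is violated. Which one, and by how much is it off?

Distance(D, K) = 26.8 — off by 4.40.

R = (0.00, 0.00) ✓; RH at 57.30° ✓; |RH| = 9.800 ✓; ∠(RH, HW) = 90.00° ✓; |HW| = 24.20 ✓; ∠(HW, WA) = 90.00° ✓; |WA| = 22.50 ✓; ∠WAE = 41.20° ✓; |AE| = 19.10 ✓; ∠AED = 56.90° ✓; |ED| = 10.10 ✓; ∠EDK = 87.20° ✓; |DK| = 22.40 ✗.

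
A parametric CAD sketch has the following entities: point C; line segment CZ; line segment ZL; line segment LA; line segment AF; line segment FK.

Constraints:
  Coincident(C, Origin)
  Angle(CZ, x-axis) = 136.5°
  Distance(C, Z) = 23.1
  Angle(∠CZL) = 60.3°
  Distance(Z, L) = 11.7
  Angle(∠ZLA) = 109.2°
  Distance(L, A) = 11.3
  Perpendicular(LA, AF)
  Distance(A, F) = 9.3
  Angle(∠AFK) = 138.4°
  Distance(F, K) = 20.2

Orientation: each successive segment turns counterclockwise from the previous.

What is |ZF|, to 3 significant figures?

15.2

C is at the origin; CZ runs at 136.5° with length 23.1, so Z = (-16.8, 15.9). ∠CZL = 60.3° gives ZL at -104° from the x-axis; with |ZL| = 11.7, L = (-19.5, 4.54). ∠ZLA = 109.2° gives LA at -33.0° from the x-axis; with |LA| = 11.3, A = (-10.1, -1.62). LA ⟂ AF, so AF runs at 57.0°; with |AF| = 9.3, F = (-5.00, 6.18). Then |ZF| = |F − Z| = 15.2.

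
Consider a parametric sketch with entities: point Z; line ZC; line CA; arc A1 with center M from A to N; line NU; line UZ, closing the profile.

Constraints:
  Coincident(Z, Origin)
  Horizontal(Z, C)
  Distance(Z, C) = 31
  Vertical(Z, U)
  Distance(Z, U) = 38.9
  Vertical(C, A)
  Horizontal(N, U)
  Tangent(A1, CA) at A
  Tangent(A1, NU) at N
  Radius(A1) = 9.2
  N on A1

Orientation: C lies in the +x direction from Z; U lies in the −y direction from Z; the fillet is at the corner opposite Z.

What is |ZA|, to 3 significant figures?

42.9

Z is at the origin; ZC is horizontal with |ZC| = 31.0 and C on the +x side, so C = (31.0, 0.00). Z and U share the same x with |ZU| = 38.9 and U on the −y side, so U = (0.00, -38.9). The virtual corner opposite Z is at (31.0, -38.9). Since A1 is tangent to CA there, MA ⟂ CA and A1 meets NU tangentially, so MN is at right angles to NU, with radius 9.2, so the center M sits 9.2 in from both sides at M = (21.8, -29.7). That places the tangent points at A = (31.0, -29.7) on CA and N = (21.8, -38.9) on NU. Then |ZA| = |A − Z| = 42.9.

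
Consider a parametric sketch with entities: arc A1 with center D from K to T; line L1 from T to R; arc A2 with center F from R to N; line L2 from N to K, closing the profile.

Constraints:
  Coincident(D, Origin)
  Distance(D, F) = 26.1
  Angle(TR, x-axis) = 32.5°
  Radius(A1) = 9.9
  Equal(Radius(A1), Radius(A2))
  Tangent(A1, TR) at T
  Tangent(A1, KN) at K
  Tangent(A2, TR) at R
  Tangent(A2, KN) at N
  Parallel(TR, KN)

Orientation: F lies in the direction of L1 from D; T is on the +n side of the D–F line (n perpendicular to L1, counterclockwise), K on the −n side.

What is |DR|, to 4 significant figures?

27.91

The slot axis is L1's direction at 32.5°, so u = (cos 32.5°, sin 32.5°) = (0.8434, 0.5373) and n = (−sin 32.5°, cos 32.5°) = (-0.5373, 0.8434). D is at the origin and F lies 26.1 along u from D, so F = 26.1·u = (22.01, 14.02). Tangency of A1 to both parallel lines with radius 9.9 puts T and K at D ± 9.9·n: T = (-5.319, 8.350), K = (5.319, -8.350). Equal radii place R and N the same way about F: R = F + 9.9·n = (16.69, 22.37), N = F − 9.9·n = (27.33, 5.674). Then |DR| = |R − D| = 27.91.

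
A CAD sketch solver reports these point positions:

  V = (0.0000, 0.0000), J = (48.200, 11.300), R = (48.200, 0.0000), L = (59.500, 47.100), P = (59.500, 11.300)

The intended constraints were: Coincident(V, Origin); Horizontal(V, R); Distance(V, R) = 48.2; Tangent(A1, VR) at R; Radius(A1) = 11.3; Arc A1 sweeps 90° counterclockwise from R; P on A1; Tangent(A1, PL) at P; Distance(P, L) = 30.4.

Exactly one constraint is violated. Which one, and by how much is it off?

Distance(P, L) = 30.4 — off by 5.40.

V = (0.00, 0.00) ✓; V.y = 0.00, R.y = 0.00 ✓; |VR| = 48.20 ✓; ∠(JR, RV) = 90.00° ✓; |JR| = 11.30 ✓; bearing(J→P) − bearing(J→R) = 90.00° ✓; |JP| = 11.30 ✓; ∠(JP, PL) = 90.00° ✓; |PL| = 35.80 ✗.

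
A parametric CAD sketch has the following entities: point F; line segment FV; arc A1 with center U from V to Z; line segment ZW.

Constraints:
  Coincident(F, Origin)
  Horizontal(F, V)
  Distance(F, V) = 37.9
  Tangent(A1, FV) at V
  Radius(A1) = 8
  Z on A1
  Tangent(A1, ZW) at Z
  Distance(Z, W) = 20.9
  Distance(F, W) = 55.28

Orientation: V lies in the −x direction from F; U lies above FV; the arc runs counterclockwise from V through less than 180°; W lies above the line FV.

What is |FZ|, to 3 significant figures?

35.2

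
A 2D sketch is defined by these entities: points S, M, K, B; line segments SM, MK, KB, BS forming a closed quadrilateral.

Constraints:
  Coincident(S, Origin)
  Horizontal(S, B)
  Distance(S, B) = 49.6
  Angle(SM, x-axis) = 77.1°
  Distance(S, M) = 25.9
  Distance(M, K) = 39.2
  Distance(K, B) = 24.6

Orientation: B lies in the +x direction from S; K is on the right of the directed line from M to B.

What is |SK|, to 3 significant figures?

27.6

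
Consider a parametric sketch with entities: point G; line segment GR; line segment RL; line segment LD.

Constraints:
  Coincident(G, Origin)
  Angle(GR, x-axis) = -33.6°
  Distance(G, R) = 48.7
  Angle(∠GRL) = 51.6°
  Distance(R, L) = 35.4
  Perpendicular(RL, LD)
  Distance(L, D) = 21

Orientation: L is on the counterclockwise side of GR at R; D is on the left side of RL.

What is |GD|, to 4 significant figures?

17.92

∠GRL = 51.6°, so RL runs at -33.6° + (180° − 51.6°) = 94.80° from the x-axis; with |RL| = 35.4, L = R + 35.4·(cos 94.80°, sin 94.80°) = (37.60, 8.326). RL ⟂ LD; with |LD| = 21.0 on the left of RL, D = L + 21.0·(-0.9965, -0.08368) = (16.67, 6.568). Then |GD| = |D − G| = 17.92.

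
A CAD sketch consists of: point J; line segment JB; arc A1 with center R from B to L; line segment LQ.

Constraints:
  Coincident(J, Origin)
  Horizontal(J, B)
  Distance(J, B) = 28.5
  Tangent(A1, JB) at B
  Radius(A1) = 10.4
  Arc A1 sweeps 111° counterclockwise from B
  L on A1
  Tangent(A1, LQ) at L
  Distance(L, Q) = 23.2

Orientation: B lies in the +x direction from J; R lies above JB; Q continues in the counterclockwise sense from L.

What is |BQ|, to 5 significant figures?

35.813

On A1, B sits at bearing -90° from R; a 111° counterclockwise sweep puts L at bearing 21°, so L = R + 10.4·(cos 21°, sin 21°) = (38.209, 14.127). Tangency of A1 to LQ means the radius RL is perpendicular to LQ, so LQ runs along (−sin 21°, cos 21°); with |LQ| = 23.2, Q = (29.895, 35.786). Then |BQ| = |Q − B| = 35.813.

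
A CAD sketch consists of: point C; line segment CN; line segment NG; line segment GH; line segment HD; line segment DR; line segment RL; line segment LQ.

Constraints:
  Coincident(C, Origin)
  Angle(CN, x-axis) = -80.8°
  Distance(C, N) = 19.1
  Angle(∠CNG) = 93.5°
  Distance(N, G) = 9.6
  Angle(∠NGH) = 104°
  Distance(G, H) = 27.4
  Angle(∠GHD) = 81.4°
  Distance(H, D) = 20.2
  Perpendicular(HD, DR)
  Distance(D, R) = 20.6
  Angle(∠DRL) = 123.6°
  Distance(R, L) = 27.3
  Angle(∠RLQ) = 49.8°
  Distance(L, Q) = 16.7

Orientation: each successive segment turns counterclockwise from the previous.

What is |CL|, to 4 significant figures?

32.76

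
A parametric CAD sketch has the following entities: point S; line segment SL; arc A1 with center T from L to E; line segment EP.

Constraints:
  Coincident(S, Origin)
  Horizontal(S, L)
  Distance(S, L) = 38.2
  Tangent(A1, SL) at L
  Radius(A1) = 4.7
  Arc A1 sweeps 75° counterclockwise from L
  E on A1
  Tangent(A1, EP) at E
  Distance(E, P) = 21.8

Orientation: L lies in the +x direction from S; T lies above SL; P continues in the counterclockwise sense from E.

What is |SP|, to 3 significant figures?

54.3

S is at the origin; SL is horizontal with |SL| = 38.2 and L on the +x side, so L = (38.2, 0.00). A1 meets SL tangentially, so TL is at right angles to SL, so T = L + (0, 4.7) = (38.2, 4.70). On A1, L sits at bearing -90° from T; a 75° counterclockwise sweep puts E at bearing -15°, so E = T + 4.7·(cos -15°, sin -15°) = (42.7, 3.48). A1 meets EP tangentially, so TE is at right angles to EP, so EP runs along (−sin -15°, cos -15°); with |EP| = 21.8, P = (48.4, 24.5). Then |SP| = |P − S| = 54.3.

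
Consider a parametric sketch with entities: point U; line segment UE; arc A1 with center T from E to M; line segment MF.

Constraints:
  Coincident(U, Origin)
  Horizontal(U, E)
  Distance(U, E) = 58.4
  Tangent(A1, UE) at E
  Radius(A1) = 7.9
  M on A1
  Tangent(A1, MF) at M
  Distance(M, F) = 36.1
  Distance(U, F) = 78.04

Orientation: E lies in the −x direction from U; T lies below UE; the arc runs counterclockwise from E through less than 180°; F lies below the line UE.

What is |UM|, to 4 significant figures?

66.81

Checks: |TM| = 7.900 ✓; ∠(TM, MF) = 90.00° ✓; |MF| = 36.10 ✓; |UF| = 78.04 ✓.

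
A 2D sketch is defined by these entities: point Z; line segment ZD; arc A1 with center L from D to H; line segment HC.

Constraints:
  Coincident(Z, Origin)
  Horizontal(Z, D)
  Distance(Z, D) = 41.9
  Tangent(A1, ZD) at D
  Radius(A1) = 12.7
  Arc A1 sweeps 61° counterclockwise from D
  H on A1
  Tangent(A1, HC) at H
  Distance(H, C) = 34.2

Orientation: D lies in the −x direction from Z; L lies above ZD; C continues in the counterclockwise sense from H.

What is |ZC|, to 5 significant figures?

39.127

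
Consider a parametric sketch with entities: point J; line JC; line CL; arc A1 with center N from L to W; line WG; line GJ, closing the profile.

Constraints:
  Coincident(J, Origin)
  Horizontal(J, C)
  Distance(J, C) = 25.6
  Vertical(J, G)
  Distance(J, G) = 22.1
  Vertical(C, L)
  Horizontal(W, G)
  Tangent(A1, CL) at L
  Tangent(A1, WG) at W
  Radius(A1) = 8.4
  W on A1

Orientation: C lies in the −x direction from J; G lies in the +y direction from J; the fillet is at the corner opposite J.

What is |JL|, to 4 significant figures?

29.04

J is at the origin; J and C share the same y with |JC| = 25.6 and C on the −x side, so C = (-25.60, 0.000). JG is vertical with |JG| = 22.1 and G on the +y side, so G = (0.000, 22.10). The virtual corner opposite J is at (-25.60, 22.10). The tangent condition forces NL to be normal to CL and since A1 is tangent to WG there, NW ⟂ WG, with radius 8.4, so the center N sits 8.4 in from both sides at N = (-17.20, 13.70). That places the tangent points at L = (-25.60, 13.70) on CL and W = (-17.20, 22.10) on WG. Then |JL| = |L − J| = 29.04.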